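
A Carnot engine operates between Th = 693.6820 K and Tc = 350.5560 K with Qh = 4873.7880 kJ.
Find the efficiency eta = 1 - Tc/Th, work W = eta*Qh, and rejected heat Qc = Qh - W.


eta = 1 - 350.5560/693.6820 = 0.4946
W = 0.4946 * 4873.7880 = 2410.7925 kJ
Qc = 4873.7880 - 2410.7925 = 2462.9955 kJ

eta = 49.4645%, W = 2410.7925 kJ, Qc = 2462.9955 kJ


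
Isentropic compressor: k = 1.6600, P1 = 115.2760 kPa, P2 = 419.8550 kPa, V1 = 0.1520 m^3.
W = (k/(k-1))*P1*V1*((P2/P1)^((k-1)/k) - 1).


(k-1)/k = 0.3976
(P2/P1)^exp = 1.6718
W = 2.5152 * 115.2760 * 0.1520 * (1.6718 - 1) = 29.6077 kJ

29.6077 kJ


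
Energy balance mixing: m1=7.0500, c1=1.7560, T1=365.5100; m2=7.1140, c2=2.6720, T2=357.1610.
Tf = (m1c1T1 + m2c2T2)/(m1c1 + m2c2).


num = 11314.0741
den = 31.3884
Tf = 360.4539 K

360.4539 K


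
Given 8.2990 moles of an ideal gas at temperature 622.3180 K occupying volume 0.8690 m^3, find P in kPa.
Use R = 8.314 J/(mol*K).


P = nRT/V = 8.2990 * 8.314 * 622.3180 / 0.8690
= 42938.6264 / 0.8690 = 49411.5379 Pa = 49.4115 kPa

49.4115 kPa


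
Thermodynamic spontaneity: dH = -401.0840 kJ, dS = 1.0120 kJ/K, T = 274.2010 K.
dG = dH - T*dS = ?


T*dS = 274.2010 * 1.0120 = 277.4914 kJ
dG = -401.0840 - 277.4914 = -678.5754 kJ (spontaneous)

dG = -678.5754 kJ, spontaneous


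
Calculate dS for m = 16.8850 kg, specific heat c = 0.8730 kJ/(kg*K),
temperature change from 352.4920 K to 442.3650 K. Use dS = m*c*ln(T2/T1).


T2/T1 = 1.2550
ln(T2/T1) = 0.2271
dS = 16.8850 * 0.8730 * 0.2271 = 3.3477 kJ/K

3.3477 kJ/K


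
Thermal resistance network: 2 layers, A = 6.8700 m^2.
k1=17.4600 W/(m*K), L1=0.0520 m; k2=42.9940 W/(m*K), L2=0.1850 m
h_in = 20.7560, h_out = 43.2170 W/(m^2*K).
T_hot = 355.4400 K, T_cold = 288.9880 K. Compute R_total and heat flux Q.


R_conv_in = 1/(20.7560*6.8700) = 0.0070
R_1 = 0.0520/(17.4600*6.8700) = 0.0004
R_2 = 0.1850/(42.9940*6.8700) = 0.0006
R_conv_out = 1/(43.2170*6.8700) = 0.0034
R_total = 0.0114 K/W
Q = 66.4520 / 0.0114 = 5808.2798 W

R_total = 0.0114 K/W, Q = 5808.2798 W


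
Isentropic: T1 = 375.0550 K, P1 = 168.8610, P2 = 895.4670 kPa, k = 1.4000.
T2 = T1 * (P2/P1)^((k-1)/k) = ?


(k-1)/k = 0.2857
(P2/P1)^exp = 1.6107
T2 = 375.0550 * 1.6107 = 604.0887 K

604.0887 K


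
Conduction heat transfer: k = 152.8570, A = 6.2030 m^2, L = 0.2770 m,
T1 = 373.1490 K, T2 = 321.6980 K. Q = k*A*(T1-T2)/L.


dT = 51.4510 K
Q = 152.8570 * 6.2030 * 51.4510 / 0.2770 = 176116.9534 W

176116.9534 W


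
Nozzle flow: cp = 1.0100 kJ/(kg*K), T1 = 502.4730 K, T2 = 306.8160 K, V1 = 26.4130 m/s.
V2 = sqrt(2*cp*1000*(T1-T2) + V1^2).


dT = 195.6570 K
2*cp*1000*dT = 395227.1400
V1^2 = 697.6466
V2 = sqrt(395924.7866) = 629.2255 m/s

629.2255 m/s


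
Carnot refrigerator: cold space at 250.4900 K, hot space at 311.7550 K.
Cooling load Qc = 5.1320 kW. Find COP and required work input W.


COP = 250.4900 / 61.2650 = 4.0886
W = 5.1320 / 4.0886 = 1.2552 kW

COP = 4.0886, W = 1.2552 kW


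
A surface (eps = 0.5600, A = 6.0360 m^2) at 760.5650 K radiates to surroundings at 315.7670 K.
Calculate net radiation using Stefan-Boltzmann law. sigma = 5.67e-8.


T^4 = 3.3461e+11
Tsurr^4 = 9.9418e+09
Q = 0.5600 * 5.67e-8 * 6.0360 * 3.2467e+11 = 62225.2479 W

62225.2479 W


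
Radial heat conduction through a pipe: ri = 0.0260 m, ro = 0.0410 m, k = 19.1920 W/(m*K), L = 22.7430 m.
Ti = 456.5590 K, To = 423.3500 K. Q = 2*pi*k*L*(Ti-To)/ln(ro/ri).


dT = 33.2090 K
ln(ro/ri) = 0.4555
Q = 2*pi*19.1920*22.7430*33.2090 / 0.4555 = 199957.9171 W

199957.9171 W


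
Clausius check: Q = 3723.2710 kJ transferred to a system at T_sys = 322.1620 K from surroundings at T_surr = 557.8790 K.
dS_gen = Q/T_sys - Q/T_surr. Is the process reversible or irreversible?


dS_sys = 3723.2710/322.1620 = 11.5571 kJ/K
dS_surr = -3723.2710/557.8790 = -6.6740 kJ/K
dS_gen = 11.5571 - 6.6740 = 4.8832 kJ/K (irreversible)

dS_gen = 4.8832 kJ/K, irreversible


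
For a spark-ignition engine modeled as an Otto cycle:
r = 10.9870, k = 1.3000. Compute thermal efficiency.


r^(k-1) = 2.0524
eta = 1 - 1/2.0524 = 0.5128 = 51.2767%

51.2767%


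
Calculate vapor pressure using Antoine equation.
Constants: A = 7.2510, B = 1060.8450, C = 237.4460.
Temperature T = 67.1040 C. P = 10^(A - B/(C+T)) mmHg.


C+T = 304.5500
B/(C+T) = 3.4833
log10(P) = 7.2510 - 3.4833 = 3.7677
P = 10^3.7677 = 5857.0691 mmHg

5857.0691 mmHg


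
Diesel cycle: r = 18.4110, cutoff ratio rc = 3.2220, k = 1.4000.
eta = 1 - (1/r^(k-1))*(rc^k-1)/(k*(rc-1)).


r^(k-1) = 3.2065
rc^k = 5.1449
eta = 0.5845 = 58.4463%

58.4463%


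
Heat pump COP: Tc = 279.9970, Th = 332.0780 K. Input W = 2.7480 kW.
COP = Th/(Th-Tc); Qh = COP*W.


COP = 332.0780 / 52.0810 = 6.3762
Qh = 6.3762 * 2.7480 = 17.5218 kW

COP = 6.3762, Qh = 17.5218 kW


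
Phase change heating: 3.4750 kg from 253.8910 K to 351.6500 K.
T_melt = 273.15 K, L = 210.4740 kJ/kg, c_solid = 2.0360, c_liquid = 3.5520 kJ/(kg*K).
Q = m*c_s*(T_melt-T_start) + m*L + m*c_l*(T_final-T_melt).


Q1 (sensible, solid) = 3.4750 * 2.0360 * 19.2590 = 136.2594 kJ
Q2 (latent) = 3.4750 * 210.4740 = 731.3972 kJ
Q3 (sensible, liquid) = 3.4750 * 3.5520 * 78.5000 = 968.9412 kJ
Q_total = 1836.5977 kJ

1836.5977 kJ


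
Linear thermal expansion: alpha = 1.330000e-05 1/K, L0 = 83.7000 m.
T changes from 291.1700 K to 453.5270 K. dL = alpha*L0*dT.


dT = 162.3570 K
dL = 1.330000e-05 * 83.7000 * 162.3570 = 0.180737 m
L_final = 83.880737 m

dL = 0.180737 m


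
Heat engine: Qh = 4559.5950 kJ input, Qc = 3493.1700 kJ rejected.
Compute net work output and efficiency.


W = 4559.5950 - 3493.1700 = 1066.4250 kJ
eta = 1066.4250 / 4559.5950 = 0.2339 = 23.3886%

W = 1066.4250 kJ, eta = 23.3886%


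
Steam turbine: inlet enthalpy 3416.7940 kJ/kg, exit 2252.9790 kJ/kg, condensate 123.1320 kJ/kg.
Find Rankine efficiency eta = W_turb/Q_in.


W = 1163.8150 kJ/kg
Q_in = 3293.6620 kJ/kg
eta = 0.3533 = 35.3350%

eta = 35.3350%


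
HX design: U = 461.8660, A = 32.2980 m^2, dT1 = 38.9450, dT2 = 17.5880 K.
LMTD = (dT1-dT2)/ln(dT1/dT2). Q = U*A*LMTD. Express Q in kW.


LMTD = 26.8664 K
Q = 461.8660 * 32.2980 * 26.8664 = 400775.3924 W = 400.7754 kW

400.7754 kW


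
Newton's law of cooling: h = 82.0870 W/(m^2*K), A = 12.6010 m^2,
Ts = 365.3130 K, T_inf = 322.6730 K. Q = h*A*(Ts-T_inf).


dT = 42.6400 K
Q = 82.0870 * 12.6010 * 42.6400 = 44105.8902 W

44105.8902 W


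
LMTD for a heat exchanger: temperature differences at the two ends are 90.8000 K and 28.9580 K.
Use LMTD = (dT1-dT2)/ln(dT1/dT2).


dT1/dT2 = 3.1356
ln(dT1/dT2) = 1.1428
LMTD = 61.8420 / 1.1428 = 54.1139 K

54.1139 K


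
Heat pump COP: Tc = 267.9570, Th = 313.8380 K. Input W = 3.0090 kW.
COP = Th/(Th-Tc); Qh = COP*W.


COP = 313.8380 / 45.8810 = 6.8403
Qh = 6.8403 * 3.0090 = 20.5823 kW

COP = 6.8403, Qh = 20.5823 kW


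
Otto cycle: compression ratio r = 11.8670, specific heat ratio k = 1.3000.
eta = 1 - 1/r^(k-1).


r^(k-1) = 2.1004
eta = 1 - 1/2.1004 = 0.5239 = 52.3901%

52.3901%


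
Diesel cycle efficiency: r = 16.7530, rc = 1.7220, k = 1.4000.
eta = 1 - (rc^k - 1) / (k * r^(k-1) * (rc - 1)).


r^(k-1) = 3.0877
rc^k = 2.1402
eta = 0.6347 = 63.4688%

63.4688%


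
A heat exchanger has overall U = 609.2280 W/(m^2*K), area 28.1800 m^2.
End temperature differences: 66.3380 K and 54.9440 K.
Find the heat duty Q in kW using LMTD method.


LMTD = 60.4622 K
Q = 609.2280 * 28.1800 * 60.4622 = 1038017.3275 W = 1038.0173 kW

1038.0173 kW


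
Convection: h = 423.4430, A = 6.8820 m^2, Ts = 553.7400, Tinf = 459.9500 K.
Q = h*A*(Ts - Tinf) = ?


dT = 93.7900 K
Q = 423.4430 * 6.8820 * 93.7900 = 273316.6960 W

273316.6960 W


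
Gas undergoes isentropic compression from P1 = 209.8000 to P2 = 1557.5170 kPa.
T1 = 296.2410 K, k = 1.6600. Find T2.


(k-1)/k = 0.3976
(P2/P1)^exp = 2.2190
T2 = 296.2410 * 2.2190 = 657.3523 K

657.3523 K


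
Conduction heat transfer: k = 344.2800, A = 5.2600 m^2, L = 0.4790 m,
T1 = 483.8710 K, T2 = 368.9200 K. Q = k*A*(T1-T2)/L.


dT = 114.9510 K
Q = 344.2800 * 5.2600 * 114.9510 / 0.4790 = 434585.0465 W

434585.0465 W


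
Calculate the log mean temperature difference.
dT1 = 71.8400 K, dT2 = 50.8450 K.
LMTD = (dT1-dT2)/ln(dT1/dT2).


dT1/dT2 = 1.4129
ln(dT1/dT2) = 0.3457
LMTD = 20.9950 / 0.3457 = 60.7389 K

60.7389 K


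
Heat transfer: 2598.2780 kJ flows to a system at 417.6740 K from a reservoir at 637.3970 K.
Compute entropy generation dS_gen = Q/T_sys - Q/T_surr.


dS_sys = 2598.2780/417.6740 = 6.2208 kJ/K
dS_surr = -2598.2780/637.3970 = -4.0764 kJ/K
dS_gen = 6.2208 - 4.0764 = 2.1444 kJ/K (irreversible)

dS_gen = 2.1444 kJ/K, irreversible


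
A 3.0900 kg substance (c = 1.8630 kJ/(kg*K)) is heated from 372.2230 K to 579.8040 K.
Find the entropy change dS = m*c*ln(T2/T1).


T2/T1 = 1.5577
ln(T2/T1) = 0.4432
dS = 3.0900 * 1.8630 * 0.4432 = 2.5513 kJ/K

2.5513 kJ/K


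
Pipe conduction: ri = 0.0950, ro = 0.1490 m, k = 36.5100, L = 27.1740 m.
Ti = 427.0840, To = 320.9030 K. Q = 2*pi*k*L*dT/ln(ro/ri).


dT = 106.1810 K
ln(ro/ri) = 0.4501
Q = 2*pi*36.5100*27.1740*106.1810 / 0.4501 = 1470661.0256 W

1470661.0256 W


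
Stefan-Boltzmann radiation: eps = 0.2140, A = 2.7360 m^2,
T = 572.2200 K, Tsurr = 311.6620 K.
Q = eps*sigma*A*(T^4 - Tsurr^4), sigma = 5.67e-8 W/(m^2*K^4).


T^4 = 1.0721e+11
Tsurr^4 = 9.4349e+09
Q = 0.2140 * 5.67e-8 * 2.7360 * 9.7779e+10 = 3246.0846 W

3246.0846 W


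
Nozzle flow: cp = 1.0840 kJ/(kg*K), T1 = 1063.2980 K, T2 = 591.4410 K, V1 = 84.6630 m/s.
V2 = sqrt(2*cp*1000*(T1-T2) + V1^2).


dT = 471.8570 K
2*cp*1000*dT = 1022985.9760
V1^2 = 7167.8236
V2 = sqrt(1030153.7996) = 1014.9649 m/s

1014.9649 m/s


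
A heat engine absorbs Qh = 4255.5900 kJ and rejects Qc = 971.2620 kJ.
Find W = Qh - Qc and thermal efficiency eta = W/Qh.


W = 4255.5900 - 971.2620 = 3284.3280 kJ
eta = 3284.3280 / 4255.5900 = 0.7718 = 77.1768%

W = 3284.3280 kJ, eta = 77.1768%


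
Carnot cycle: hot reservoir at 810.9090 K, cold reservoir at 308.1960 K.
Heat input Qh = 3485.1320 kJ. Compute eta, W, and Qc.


eta = 1 - 308.1960/810.9090 = 0.6199
W = 0.6199 * 3485.1320 = 2160.5645 kJ
Qc = 3485.1320 - 2160.5645 = 1324.5675 kJ

eta = 61.9938%, W = 2160.5645 kJ, Qc = 1324.5675 kJ


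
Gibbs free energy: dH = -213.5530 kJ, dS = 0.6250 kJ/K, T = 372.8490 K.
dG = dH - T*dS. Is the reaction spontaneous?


T*dS = 372.8490 * 0.6250 = 233.0306 kJ
dG = -213.5530 - 233.0306 = -446.5836 kJ (spontaneous)

dG = -446.5836 kJ, spontaneous


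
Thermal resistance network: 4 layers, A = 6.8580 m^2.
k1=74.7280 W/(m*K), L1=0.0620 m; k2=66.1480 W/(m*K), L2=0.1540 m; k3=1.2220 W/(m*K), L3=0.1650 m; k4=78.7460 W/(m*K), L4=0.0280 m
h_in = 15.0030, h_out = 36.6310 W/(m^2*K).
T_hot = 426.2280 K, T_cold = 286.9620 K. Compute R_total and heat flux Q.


R_conv_in = 1/(15.0030*6.8580) = 0.0097
R_1 = 0.0620/(74.7280*6.8580) = 0.0001
R_2 = 0.1540/(66.1480*6.8580) = 0.0003
R_3 = 0.1650/(1.2220*6.8580) = 0.0197
R_4 = 0.0280/(78.7460*6.8580) = 5.1848e-05
R_conv_out = 1/(36.6310*6.8580) = 0.0040
R_total = 0.0339 K/W
Q = 139.2660 / 0.0339 = 4108.0651 W

R_total = 0.0339 K/W, Q = 4108.0651 W


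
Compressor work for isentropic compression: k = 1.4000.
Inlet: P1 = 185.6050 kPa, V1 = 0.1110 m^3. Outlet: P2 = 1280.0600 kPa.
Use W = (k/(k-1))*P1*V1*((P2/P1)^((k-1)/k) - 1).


(k-1)/k = 0.2857
(P2/P1)^exp = 1.7362
W = 3.5000 * 185.6050 * 0.1110 * (1.7362 - 1) = 53.0890 kJ

53.0890 kJ


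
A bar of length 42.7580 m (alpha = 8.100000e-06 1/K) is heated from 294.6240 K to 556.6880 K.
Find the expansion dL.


dT = 262.0640 K
dL = 8.100000e-06 * 42.7580 * 262.0640 = 0.090763 m
L_final = 42.848763 m

dL = 0.090763 m


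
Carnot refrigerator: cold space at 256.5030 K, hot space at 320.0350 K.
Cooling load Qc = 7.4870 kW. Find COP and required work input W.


COP = 256.5030 / 63.5320 = 4.0374
W = 7.4870 / 4.0374 = 1.8544 kW

COP = 4.0374, W = 1.8544 kW


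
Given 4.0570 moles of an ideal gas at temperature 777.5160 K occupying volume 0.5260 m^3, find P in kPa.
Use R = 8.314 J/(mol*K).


P = nRT/V = 4.0570 * 8.314 * 777.5160 / 0.5260
= 26225.5354 / 0.5260 = 49858.4323 Pa = 49.8584 kPa

49.8584 kPa


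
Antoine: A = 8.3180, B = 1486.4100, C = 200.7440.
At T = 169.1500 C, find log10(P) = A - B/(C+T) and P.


C+T = 369.8940
B/(C+T) = 4.0185
log10(P) = 8.3180 - 4.0185 = 4.2995
P = 10^4.2995 = 19930.7865 mmHg

19930.7865 mmHg


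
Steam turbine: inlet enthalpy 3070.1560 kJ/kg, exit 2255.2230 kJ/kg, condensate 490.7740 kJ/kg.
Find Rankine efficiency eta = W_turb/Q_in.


W = 814.9330 kJ/kg
Q_in = 2579.3820 kJ/kg
eta = 0.3159 = 31.5941%

eta = 31.5941%


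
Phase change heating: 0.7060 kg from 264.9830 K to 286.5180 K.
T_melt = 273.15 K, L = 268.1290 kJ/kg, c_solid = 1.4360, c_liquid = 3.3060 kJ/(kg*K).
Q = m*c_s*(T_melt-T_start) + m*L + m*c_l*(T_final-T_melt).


Q1 (sensible, solid) = 0.7060 * 1.4360 * 8.1670 = 8.2798 kJ
Q2 (latent) = 0.7060 * 268.1290 = 189.2991 kJ
Q3 (sensible, liquid) = 0.7060 * 3.3060 * 13.3680 = 31.2014 kJ
Q_total = 228.7803 kJ

228.7803 kJ


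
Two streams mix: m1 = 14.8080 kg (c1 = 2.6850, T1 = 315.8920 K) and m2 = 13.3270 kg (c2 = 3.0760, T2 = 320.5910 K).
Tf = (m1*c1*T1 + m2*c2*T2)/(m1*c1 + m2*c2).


num = 25701.9617
den = 80.7533
Tf = 318.2774 K

318.2774 K


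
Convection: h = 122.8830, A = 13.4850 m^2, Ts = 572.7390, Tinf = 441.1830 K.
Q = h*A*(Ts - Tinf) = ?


dT = 131.5560 K
Q = 122.8830 * 13.4850 * 131.5560 = 217998.4554 W

217998.4554 W


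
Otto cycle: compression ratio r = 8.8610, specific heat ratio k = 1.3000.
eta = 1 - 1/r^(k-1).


r^(k-1) = 1.9242
eta = 1 - 1/1.9242 = 0.4803 = 48.0297%

48.0297%


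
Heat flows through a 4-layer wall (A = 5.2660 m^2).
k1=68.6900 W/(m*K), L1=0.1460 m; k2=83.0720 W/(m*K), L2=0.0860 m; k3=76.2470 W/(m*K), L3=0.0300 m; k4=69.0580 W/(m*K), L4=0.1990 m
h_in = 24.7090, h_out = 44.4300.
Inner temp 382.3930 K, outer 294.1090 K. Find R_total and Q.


R_conv_in = 1/(24.7090*5.2660) = 0.0077
R_1 = 0.1460/(68.6900*5.2660) = 0.0004
R_2 = 0.0860/(83.0720*5.2660) = 0.0002
R_3 = 0.0300/(76.2470*5.2660) = 7.4717e-05
R_4 = 0.1990/(69.0580*5.2660) = 0.0005
R_conv_out = 1/(44.4300*5.2660) = 0.0043
R_total = 0.0132 K/W
Q = 88.2840 / 0.0132 = 6697.5250 W

R_total = 0.0132 K/W, Q = 6697.5250 W


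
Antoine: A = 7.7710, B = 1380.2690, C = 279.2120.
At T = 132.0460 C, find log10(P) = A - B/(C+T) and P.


C+T = 411.2580
B/(C+T) = 3.3562
log10(P) = 7.7710 - 3.3562 = 4.4148
P = 10^4.4148 = 25988.9111 mmHg

25988.9111 mmHg


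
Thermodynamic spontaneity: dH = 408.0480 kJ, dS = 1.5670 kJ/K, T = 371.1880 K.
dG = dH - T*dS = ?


T*dS = 371.1880 * 1.5670 = 581.6516 kJ
dG = 408.0480 - 581.6516 = -173.6036 kJ (spontaneous)

dG = -173.6036 kJ, spontaneous


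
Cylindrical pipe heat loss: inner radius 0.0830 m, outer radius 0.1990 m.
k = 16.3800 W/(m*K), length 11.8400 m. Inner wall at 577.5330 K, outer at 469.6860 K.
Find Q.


dT = 107.8470 K
ln(ro/ri) = 0.8745
Q = 2*pi*16.3800*11.8400*107.8470 / 0.8745 = 150283.5668 W

150283.5668 W


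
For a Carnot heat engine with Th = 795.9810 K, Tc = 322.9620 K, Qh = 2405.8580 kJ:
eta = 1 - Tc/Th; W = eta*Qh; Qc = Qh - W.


eta = 1 - 322.9620/795.9810 = 0.5943
W = 0.5943 * 2405.8580 = 1429.7032 kJ
Qc = 2405.8580 - 1429.7032 = 976.1548 kJ

eta = 59.4259%, W = 1429.7032 kJ, Qc = 976.1548 kJ


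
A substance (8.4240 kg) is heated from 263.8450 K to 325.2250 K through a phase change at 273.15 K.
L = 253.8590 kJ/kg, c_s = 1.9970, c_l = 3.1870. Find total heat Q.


Q1 (sensible, solid) = 8.4240 * 1.9970 * 9.3050 = 156.5355 kJ
Q2 (latent) = 8.4240 * 253.8590 = 2138.5082 kJ
Q3 (sensible, liquid) = 8.4240 * 3.1870 * 52.0750 = 1398.0725 kJ
Q_total = 3693.1162 kJ

3693.1162 kJ


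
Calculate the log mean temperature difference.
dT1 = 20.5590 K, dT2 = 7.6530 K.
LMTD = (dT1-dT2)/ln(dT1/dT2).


dT1/dT2 = 2.6864
ln(dT1/dT2) = 0.9882
LMTD = 12.9060 / 0.9882 = 13.0601 K

13.0601 K


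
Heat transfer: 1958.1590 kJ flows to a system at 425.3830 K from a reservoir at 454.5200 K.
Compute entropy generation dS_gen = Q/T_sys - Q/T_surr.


dS_sys = 1958.1590/425.3830 = 4.6033 kJ/K
dS_surr = -1958.1590/454.5200 = -4.3082 kJ/K
dS_gen = 4.6033 - 4.3082 = 0.2951 kJ/K (irreversible)

dS_gen = 0.2951 kJ/K, irreversible


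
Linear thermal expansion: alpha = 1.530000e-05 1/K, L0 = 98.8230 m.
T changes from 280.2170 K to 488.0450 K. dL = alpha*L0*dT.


dT = 207.8280 K
dL = 1.530000e-05 * 98.8230 * 207.8280 = 0.314234 m
L_final = 99.137234 m

dL = 0.314234 m


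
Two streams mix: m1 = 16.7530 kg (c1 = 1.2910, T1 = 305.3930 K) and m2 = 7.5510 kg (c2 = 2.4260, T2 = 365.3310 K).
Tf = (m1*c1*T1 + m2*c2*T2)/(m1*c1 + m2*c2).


num = 13297.4759
den = 39.9468
Tf = 332.8792 K

332.8792 K


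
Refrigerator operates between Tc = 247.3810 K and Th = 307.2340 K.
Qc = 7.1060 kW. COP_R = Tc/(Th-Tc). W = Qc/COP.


COP = 247.3810 / 59.8530 = 4.1331
W = 7.1060 / 4.1331 = 1.7193 kW

COP = 4.1331, W = 1.7193 kW


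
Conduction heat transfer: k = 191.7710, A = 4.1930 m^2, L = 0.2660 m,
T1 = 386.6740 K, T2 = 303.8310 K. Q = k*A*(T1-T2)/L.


dT = 82.8430 K
Q = 191.7710 * 4.1930 * 82.8430 / 0.2660 = 250427.4760 W

250427.4760 W


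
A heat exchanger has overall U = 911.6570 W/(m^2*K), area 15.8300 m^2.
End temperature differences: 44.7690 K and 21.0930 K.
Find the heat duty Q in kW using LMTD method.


LMTD = 31.4600 K
Q = 911.6570 * 15.8300 * 31.4600 = 454015.9401 W = 454.0159 kW

454.0159 kW


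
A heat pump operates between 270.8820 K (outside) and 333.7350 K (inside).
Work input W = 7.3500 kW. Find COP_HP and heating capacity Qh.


COP = 333.7350 / 62.8530 = 5.3098
Qh = 5.3098 * 7.3500 = 39.0268 kW

COP = 5.3098, Qh = 39.0268 kW


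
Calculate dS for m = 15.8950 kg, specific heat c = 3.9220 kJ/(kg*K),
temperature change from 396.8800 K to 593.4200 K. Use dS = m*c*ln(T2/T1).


T2/T1 = 1.4952
ln(T2/T1) = 0.4023
dS = 15.8950 * 3.9220 * 0.4023 = 25.0775 kJ/K

25.0775 kJ/K


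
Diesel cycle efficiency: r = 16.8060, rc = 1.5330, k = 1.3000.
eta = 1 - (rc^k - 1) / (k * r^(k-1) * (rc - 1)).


r^(k-1) = 2.3315
rc^k = 1.7426
eta = 0.5403 = 54.0314%

54.0314%


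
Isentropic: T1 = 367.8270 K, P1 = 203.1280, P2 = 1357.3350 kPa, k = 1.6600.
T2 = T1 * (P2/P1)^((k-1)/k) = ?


(k-1)/k = 0.3976
(P2/P1)^exp = 2.1280
T2 = 367.8270 * 2.1280 = 782.7494 K

782.7494 K


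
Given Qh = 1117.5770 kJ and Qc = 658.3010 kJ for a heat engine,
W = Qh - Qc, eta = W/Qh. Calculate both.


W = 1117.5770 - 658.3010 = 459.2760 kJ
eta = 459.2760 / 1117.5770 = 0.4110 = 41.0957%

W = 459.2760 kJ, eta = 41.0957%


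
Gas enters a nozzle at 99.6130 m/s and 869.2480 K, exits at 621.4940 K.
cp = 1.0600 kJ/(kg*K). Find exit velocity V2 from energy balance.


dT = 247.7540 K
2*cp*1000*dT = 525238.4800
V1^2 = 9922.7498
V2 = sqrt(535161.2298) = 731.5471 m/s

731.5471 m/s


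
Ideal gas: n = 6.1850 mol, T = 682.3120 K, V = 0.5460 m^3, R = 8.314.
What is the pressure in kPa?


P = nRT/V = 6.1850 * 8.314 * 682.3120 / 0.5460
= 35085.9091 / 0.5460 = 64259.9067 Pa = 64.2599 kPa

64.2599 kPa


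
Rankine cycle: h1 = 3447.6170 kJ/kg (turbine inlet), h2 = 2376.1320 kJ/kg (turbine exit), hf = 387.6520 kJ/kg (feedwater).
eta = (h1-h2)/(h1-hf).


W = 1071.4850 kJ/kg
Q_in = 3059.9650 kJ/kg
eta = 0.3502 = 35.0163%

eta = 35.0163%


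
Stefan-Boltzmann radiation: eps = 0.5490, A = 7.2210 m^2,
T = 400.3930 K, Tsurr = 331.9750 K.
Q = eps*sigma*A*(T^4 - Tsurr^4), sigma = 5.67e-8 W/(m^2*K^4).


T^4 = 2.5701e+10
Tsurr^4 = 1.2146e+10
Q = 0.5490 * 5.67e-8 * 7.2210 * 1.3555e+10 = 3046.8775 W

3046.8775 W


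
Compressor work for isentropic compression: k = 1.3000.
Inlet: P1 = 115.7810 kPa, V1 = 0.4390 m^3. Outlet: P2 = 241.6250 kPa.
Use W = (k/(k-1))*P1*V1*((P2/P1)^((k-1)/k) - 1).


(k-1)/k = 0.2308
(P2/P1)^exp = 1.1850
W = 4.3333 * 115.7810 * 0.4390 * (1.1850 - 1) = 40.7551 kJ

40.7551 kJ


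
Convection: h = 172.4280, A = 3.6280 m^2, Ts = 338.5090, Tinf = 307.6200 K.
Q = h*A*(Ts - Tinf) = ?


dT = 30.8890 K
Q = 172.4280 * 3.6280 * 30.8890 = 19323.1942 W

19323.1942 W


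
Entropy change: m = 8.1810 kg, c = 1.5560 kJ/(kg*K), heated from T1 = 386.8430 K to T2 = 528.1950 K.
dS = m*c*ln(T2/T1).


T2/T1 = 1.3654
ln(T2/T1) = 0.3114
dS = 8.1810 * 1.5560 * 0.3114 = 3.9646 kJ/K

3.9646 kJ/K


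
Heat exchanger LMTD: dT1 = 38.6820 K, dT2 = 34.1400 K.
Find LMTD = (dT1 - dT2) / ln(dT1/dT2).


dT1/dT2 = 1.1330
ln(dT1/dT2) = 0.1249
LMTD = 4.5420 / 0.1249 = 36.3637 K

36.3637 K


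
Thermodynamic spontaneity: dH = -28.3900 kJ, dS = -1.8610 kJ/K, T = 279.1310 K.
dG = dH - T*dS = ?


T*dS = 279.1310 * -1.8610 = -519.4628 kJ
dG = -28.3900 + 519.4628 = 491.0728 kJ (non-spontaneous)

dG = 491.0728 kJ, non-spontaneous


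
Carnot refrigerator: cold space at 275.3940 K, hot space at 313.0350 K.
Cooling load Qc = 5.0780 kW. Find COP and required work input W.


COP = 275.3940 / 37.6410 = 7.3163
W = 5.0780 / 7.3163 = 0.6941 kW

COP = 7.3163, W = 0.6941 kW


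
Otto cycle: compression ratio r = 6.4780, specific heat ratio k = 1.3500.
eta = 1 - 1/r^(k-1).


r^(k-1) = 1.9231
eta = 1 - 1/1.9231 = 0.4800 = 48.0009%

48.0009%


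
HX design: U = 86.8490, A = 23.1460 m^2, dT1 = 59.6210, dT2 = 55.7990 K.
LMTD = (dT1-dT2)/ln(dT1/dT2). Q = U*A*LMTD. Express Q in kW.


LMTD = 57.6889 K
Q = 86.8490 * 23.1460 * 57.6889 = 115966.6286 W = 115.9666 kW

115.9666 kW


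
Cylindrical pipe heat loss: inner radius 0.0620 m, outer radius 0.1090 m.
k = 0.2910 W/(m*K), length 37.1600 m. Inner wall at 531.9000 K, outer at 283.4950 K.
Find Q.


dT = 248.4050 K
ln(ro/ri) = 0.5642
Q = 2*pi*0.2910*37.1600*248.4050 / 0.5642 = 29913.3756 W

29913.3756 W


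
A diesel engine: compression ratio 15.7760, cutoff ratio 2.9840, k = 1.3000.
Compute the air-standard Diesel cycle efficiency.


r^(k-1) = 2.2877
rc^k = 4.1423
eta = 0.4675 = 46.7451%

46.7451%


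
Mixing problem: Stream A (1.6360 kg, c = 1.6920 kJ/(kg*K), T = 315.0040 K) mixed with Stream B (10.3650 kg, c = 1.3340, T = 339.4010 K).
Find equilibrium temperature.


num = 5564.8334
den = 16.5950
Tf = 335.3315 K

335.3315 K


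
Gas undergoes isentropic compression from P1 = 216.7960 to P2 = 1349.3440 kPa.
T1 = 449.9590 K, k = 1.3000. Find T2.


(k-1)/k = 0.2308
(P2/P1)^exp = 1.5249
T2 = 449.9590 * 1.5249 = 686.1518 K

686.1518 K


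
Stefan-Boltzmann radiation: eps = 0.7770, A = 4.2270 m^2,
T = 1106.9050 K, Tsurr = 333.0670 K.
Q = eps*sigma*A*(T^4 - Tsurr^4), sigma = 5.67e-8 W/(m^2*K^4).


T^4 = 1.5012e+12
Tsurr^4 = 1.2306e+10
Q = 0.7770 * 5.67e-8 * 4.2270 * 1.4889e+12 = 277270.0056 W

277270.0056 W


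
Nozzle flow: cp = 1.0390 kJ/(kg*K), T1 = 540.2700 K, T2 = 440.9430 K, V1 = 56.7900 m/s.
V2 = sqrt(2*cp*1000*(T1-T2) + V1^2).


dT = 99.3270 K
2*cp*1000*dT = 206401.5060
V1^2 = 3225.1041
V2 = sqrt(209626.6101) = 457.8500 m/s

457.8500 m/s


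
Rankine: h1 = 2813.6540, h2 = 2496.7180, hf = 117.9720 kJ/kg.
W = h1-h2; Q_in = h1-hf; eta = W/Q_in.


W = 316.9360 kJ/kg
Q_in = 2695.6820 kJ/kg
eta = 0.1176 = 11.7572%

eta = 11.7572%


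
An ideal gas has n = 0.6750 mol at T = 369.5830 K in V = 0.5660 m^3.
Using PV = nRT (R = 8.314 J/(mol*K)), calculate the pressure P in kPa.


P = nRT/V = 0.6750 * 8.314 * 369.5830 / 0.5660
= 2074.0813 / 0.5660 = 3664.4546 Pa = 3.6645 kPa

3.6645 kPa


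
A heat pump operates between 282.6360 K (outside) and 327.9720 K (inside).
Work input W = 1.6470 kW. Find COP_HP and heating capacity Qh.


COP = 327.9720 / 45.3360 = 7.2343
Qh = 7.2343 * 1.6470 = 11.9148 kW

COP = 7.2343, Qh = 11.9148 kW


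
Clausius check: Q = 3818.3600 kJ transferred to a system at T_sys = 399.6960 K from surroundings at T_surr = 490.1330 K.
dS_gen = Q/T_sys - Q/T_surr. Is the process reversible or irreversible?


dS_sys = 3818.3600/399.6960 = 9.5532 kJ/K
dS_surr = -3818.3600/490.1330 = -7.7905 kJ/K
dS_gen = 9.5532 - 7.7905 = 1.7627 kJ/K (irreversible)

dS_gen = 1.7627 kJ/K, irreversible


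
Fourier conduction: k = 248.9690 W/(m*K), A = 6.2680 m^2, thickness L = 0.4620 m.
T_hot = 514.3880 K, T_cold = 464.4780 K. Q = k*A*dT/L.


dT = 49.9100 K
Q = 248.9690 * 6.2680 * 49.9100 / 0.4620 = 168585.3598 W

168585.3598 W


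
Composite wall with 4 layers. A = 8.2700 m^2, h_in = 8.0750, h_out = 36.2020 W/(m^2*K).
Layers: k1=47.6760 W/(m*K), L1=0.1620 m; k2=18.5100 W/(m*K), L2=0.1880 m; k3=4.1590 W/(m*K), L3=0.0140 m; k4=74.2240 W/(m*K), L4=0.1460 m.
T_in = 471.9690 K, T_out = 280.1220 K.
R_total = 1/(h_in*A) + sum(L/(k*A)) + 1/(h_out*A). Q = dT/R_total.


R_conv_in = 1/(8.0750*8.2700) = 0.0150
R_1 = 0.1620/(47.6760*8.2700) = 0.0004
R_2 = 0.1880/(18.5100*8.2700) = 0.0012
R_3 = 0.0140/(4.1590*8.2700) = 0.0004
R_4 = 0.1460/(74.2240*8.2700) = 0.0002
R_conv_out = 1/(36.2020*8.2700) = 0.0033
R_total = 0.0206 K/W
Q = 191.8470 / 0.0206 = 9313.6383 W

R_total = 0.0206 K/W, Q = 9313.6383 W


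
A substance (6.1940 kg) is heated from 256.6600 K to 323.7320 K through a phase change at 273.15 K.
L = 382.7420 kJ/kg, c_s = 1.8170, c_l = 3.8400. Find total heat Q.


Q1 (sensible, solid) = 6.1940 * 1.8170 * 16.4900 = 185.5867 kJ
Q2 (latent) = 6.1940 * 382.7420 = 2370.7039 kJ
Q3 (sensible, liquid) = 6.1940 * 3.8400 * 50.5820 = 1203.0908 kJ
Q_total = 3759.3815 kJ

3759.3815 kJ


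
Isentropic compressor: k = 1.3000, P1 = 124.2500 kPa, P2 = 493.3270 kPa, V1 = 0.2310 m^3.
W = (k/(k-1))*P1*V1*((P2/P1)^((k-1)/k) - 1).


(k-1)/k = 0.2308
(P2/P1)^exp = 1.3747
W = 4.3333 * 124.2500 * 0.2310 * (1.3747 - 1) = 46.5973 kJ

46.5973 kJ


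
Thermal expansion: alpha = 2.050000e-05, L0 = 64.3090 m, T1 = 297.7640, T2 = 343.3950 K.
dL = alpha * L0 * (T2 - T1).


dT = 45.6310 K
dL = 2.050000e-05 * 64.3090 * 45.6310 = 0.060157 m
L_final = 64.369157 m

dL = 0.060157 m


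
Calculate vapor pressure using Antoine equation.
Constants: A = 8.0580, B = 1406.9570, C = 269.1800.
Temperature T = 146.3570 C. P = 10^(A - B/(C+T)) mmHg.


C+T = 415.5370
B/(C+T) = 3.3859
log10(P) = 8.0580 - 3.3859 = 4.6721
P = 10^4.6721 = 47002.7655 mmHg

47002.7655 mmHg


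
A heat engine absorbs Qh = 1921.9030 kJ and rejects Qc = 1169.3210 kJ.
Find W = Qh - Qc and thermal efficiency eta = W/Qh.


W = 1921.9030 - 1169.3210 = 752.5820 kJ
eta = 752.5820 / 1921.9030 = 0.3916 = 39.1582%

W = 752.5820 kJ, eta = 39.1582%


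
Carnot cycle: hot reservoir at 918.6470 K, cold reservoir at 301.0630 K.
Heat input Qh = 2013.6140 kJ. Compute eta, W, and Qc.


eta = 1 - 301.0630/918.6470 = 0.6723
W = 0.6723 * 2013.6140 = 1353.7036 kJ
Qc = 2013.6140 - 1353.7036 = 659.9104 kJ

eta = 67.2276%, W = 1353.7036 kJ, Qc = 659.9104 kJ


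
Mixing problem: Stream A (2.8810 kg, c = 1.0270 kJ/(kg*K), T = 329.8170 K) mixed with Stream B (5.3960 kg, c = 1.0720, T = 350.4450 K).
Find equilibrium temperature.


num = 3003.0116
den = 8.7433
Tf = 343.4644 K

343.4644 K


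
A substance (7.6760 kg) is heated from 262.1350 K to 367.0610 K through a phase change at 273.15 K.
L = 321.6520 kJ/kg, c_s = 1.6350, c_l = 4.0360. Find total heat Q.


Q1 (sensible, solid) = 7.6760 * 1.6350 * 11.0150 = 138.2411 kJ
Q2 (latent) = 7.6760 * 321.6520 = 2469.0008 kJ
Q3 (sensible, liquid) = 7.6760 * 4.0360 * 93.9110 = 2909.3943 kJ
Q_total = 5516.6362 kJ

5516.6362 kJ


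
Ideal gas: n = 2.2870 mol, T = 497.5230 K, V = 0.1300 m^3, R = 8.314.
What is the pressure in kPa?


P = nRT/V = 2.2870 * 8.314 * 497.5230 / 0.1300
= 9459.9610 / 0.1300 = 72768.9310 Pa = 72.7689 kPa

72.7689 kPa


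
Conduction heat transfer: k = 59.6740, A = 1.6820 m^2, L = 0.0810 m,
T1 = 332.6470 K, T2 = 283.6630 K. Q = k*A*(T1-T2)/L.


dT = 48.9840 K
Q = 59.6740 * 1.6820 * 48.9840 / 0.0810 = 60698.8369 W

60698.8369 W


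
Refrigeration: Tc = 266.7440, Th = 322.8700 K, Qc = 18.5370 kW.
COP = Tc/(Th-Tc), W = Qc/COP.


COP = 266.7440 / 56.1260 = 4.7526
W = 18.5370 / 4.7526 = 3.9004 kW

COP = 4.7526, W = 3.9004 kW


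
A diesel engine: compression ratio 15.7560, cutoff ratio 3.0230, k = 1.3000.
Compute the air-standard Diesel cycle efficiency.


r^(k-1) = 2.2868
rc^k = 4.2128
eta = 0.4658 = 46.5794%

46.5794%


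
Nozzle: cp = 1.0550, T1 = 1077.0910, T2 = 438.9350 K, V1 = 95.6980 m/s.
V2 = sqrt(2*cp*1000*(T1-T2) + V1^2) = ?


dT = 638.1560 K
2*cp*1000*dT = 1346509.1600
V1^2 = 9158.1072
V2 = sqrt(1355667.2672) = 1164.3313 m/s

1164.3313 m/s


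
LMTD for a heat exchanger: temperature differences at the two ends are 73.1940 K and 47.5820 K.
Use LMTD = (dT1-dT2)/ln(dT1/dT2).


dT1/dT2 = 1.5383
ln(dT1/dT2) = 0.4307
LMTD = 25.6120 / 0.4307 = 59.4717 K

59.4717 K


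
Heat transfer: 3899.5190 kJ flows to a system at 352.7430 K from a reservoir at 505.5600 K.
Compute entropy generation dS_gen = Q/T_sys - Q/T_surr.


dS_sys = 3899.5190/352.7430 = 11.0548 kJ/K
dS_surr = -3899.5190/505.5600 = -7.7133 kJ/K
dS_gen = 11.0548 - 7.7133 = 3.3416 kJ/K (irreversible)

dS_gen = 3.3416 kJ/K, irreversible


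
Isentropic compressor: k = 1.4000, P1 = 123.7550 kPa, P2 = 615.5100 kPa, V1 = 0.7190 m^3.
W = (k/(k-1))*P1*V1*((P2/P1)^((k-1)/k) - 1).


(k-1)/k = 0.2857
(P2/P1)^exp = 1.5814
W = 3.5000 * 123.7550 * 0.7190 * (1.5814 - 1) = 181.0736 kJ

181.0736 kJ


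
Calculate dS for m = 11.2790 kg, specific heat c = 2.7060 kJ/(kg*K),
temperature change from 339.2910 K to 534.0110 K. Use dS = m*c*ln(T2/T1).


T2/T1 = 1.5739
ln(T2/T1) = 0.4536
dS = 11.2790 * 2.7060 * 0.4536 = 13.8430 kJ/K

13.8430 kJ/K


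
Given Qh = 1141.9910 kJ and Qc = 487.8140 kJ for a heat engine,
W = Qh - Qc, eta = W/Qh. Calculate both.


W = 1141.9910 - 487.8140 = 654.1770 kJ
eta = 654.1770 / 1141.9910 = 0.5728 = 57.2839%

W = 654.1770 kJ, eta = 57.2839%


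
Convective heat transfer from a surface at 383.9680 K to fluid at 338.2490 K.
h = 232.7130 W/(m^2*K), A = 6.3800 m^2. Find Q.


dT = 45.7190 K
Q = 232.7130 * 6.3800 * 45.7190 = 67879.4080 W

67879.4080 W


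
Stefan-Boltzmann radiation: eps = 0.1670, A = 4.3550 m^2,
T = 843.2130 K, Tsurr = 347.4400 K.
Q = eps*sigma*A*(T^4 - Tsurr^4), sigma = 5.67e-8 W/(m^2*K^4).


T^4 = 5.0553e+11
Tsurr^4 = 1.4572e+10
Q = 0.1670 * 5.67e-8 * 4.3550 * 4.9096e+11 = 20245.7717 W

20245.7717 W


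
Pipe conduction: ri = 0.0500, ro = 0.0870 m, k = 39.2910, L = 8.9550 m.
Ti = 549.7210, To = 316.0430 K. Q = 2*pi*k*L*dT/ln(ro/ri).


dT = 233.6780 K
ln(ro/ri) = 0.5539
Q = 2*pi*39.2910*8.9550*233.6780 / 0.5539 = 932688.6138 W

932688.6138 W


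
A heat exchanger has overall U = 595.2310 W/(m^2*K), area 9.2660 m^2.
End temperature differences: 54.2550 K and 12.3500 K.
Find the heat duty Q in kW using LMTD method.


LMTD = 28.3134 K
Q = 595.2310 * 9.2660 * 28.3134 = 156160.2502 W = 156.1603 kW

156.1603 kW


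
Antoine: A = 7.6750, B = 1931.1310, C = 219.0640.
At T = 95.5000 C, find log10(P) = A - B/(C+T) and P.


C+T = 314.5640
B/(C+T) = 6.1391
log10(P) = 7.6750 - 6.1391 = 1.5359
P = 10^1.5359 = 34.3501 mmHg

34.3501 mmHg


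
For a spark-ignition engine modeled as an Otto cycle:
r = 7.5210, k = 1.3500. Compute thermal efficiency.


r^(k-1) = 2.0263
eta = 1 - 1/2.0263 = 0.5065 = 50.6481%

50.6481%


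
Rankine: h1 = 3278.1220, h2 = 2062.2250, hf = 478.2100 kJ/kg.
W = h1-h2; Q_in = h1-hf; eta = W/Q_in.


W = 1215.8970 kJ/kg
Q_in = 2799.9120 kJ/kg
eta = 0.4343 = 43.4263%

eta = 43.4263%


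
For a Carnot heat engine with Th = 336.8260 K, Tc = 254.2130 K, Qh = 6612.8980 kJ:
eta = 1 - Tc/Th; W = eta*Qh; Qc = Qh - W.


eta = 1 - 254.2130/336.8260 = 0.2453
W = 0.2453 * 6612.8980 = 1621.9393 kJ
Qc = 6612.8980 - 1621.9393 = 4990.9587 kJ

eta = 24.5269%, W = 1621.9393 kJ, Qc = 4990.9587 kJ


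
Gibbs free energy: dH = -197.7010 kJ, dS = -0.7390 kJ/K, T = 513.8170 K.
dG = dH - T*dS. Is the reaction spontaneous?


T*dS = 513.8170 * -0.7390 = -379.7108 kJ
dG = -197.7010 + 379.7108 = 182.0098 kJ (non-spontaneous)

dG = 182.0098 kJ, non-spontaneous


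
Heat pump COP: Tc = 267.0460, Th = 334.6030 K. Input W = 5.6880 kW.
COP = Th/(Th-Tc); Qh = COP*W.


COP = 334.6030 / 67.5570 = 4.9529
Qh = 4.9529 * 5.6880 = 28.1721 kW

COP = 4.9529, Qh = 28.1721 kW


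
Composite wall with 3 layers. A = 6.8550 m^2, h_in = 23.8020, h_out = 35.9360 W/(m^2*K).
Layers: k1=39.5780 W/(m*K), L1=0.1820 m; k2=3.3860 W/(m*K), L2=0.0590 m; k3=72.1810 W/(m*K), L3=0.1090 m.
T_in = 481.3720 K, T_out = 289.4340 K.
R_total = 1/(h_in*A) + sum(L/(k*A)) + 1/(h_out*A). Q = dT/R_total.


R_conv_in = 1/(23.8020*6.8550) = 0.0061
R_1 = 0.1820/(39.5780*6.8550) = 0.0007
R_2 = 0.0590/(3.3860*6.8550) = 0.0025
R_3 = 0.1090/(72.1810*6.8550) = 0.0002
R_conv_out = 1/(35.9360*6.8550) = 0.0041
R_total = 0.0136 K/W
Q = 191.9380 / 0.0136 = 14091.0479 W

R_total = 0.0136 K/W, Q = 14091.0479 W


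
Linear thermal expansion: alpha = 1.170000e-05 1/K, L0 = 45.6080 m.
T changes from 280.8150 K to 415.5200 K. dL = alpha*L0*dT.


dT = 134.7050 K
dL = 1.170000e-05 * 45.6080 * 134.7050 = 0.071880 m
L_final = 45.679880 m

dL = 0.071880 m


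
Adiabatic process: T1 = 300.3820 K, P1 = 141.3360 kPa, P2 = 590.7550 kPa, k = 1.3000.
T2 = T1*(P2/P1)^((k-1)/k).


(k-1)/k = 0.2308
(P2/P1)^exp = 1.3911
T2 = 300.3820 * 1.3911 = 417.8470 K

417.8470 K


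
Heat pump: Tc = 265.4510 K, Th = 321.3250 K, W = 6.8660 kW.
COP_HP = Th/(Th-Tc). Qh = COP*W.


COP = 321.3250 / 55.8740 = 5.7509
Qh = 5.7509 * 6.8660 = 39.4856 kW

COP = 5.7509, Qh = 39.4856 kW


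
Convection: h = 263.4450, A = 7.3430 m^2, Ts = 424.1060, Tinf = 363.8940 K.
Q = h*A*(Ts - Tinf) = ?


dT = 60.2120 K
Q = 263.4450 * 7.3430 * 60.2120 = 116478.7071 W

116478.7071 W


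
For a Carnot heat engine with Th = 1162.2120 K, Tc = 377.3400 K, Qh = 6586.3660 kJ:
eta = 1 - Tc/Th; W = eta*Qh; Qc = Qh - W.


eta = 1 - 377.3400/1162.2120 = 0.6753
W = 0.6753 * 6586.3660 = 4447.9443 kJ
Qc = 6586.3660 - 4447.9443 = 2138.4217 kJ

eta = 67.5326%, W = 4447.9443 kJ, Qc = 2138.4217 kJ


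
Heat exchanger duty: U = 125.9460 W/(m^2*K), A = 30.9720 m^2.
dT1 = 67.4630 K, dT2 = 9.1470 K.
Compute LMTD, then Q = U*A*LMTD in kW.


LMTD = 29.1849 K
Q = 125.9460 * 30.9720 * 29.1849 = 113844.6282 W = 113.8446 kW

113.8446 kW


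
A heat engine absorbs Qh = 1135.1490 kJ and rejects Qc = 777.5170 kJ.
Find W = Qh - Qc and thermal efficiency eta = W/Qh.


W = 1135.1490 - 777.5170 = 357.6320 kJ
eta = 357.6320 / 1135.1490 = 0.3151 = 31.5053%

W = 357.6320 kJ, eta = 31.5053%


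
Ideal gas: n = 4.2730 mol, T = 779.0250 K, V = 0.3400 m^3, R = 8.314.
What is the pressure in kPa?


P = nRT/V = 4.2730 * 8.314 * 779.0250 / 0.3400
= 27675.4256 / 0.3400 = 81398.3105 Pa = 81.3983 kPa

81.3983 kPa


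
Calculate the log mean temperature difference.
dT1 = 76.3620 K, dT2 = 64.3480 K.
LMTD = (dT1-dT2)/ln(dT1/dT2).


dT1/dT2 = 1.1867
ln(dT1/dT2) = 0.1712
LMTD = 12.0140 / 0.1712 = 70.1837 K

70.1837 K


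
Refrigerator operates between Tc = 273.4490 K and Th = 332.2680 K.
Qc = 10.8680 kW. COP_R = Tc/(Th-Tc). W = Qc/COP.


COP = 273.4490 / 58.8190 = 4.6490
W = 10.8680 / 4.6490 = 2.3377 kW

COP = 4.6490, W = 2.3377 kW


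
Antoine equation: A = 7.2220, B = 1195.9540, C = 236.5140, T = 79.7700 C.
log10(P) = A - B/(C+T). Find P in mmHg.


C+T = 316.2840
B/(C+T) = 3.7813
log10(P) = 7.2220 - 3.7813 = 3.4407
P = 10^3.4407 = 2758.8863 mmHg

2758.8863 mmHg


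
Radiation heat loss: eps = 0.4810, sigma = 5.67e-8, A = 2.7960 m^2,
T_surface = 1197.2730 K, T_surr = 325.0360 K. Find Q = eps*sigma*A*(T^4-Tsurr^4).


T^4 = 2.0548e+12
Tsurr^4 = 1.1162e+10
Q = 0.4810 * 5.67e-8 * 2.7960 * 2.0437e+12 = 155837.7164 W

155837.7164 W


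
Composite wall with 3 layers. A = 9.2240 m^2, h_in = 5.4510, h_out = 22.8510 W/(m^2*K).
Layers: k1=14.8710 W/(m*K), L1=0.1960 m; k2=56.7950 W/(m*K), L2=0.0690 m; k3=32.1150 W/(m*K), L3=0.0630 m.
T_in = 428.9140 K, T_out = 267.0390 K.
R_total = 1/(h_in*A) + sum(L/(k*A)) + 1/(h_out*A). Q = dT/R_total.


R_conv_in = 1/(5.4510*9.2240) = 0.0199
R_1 = 0.1960/(14.8710*9.2240) = 0.0014
R_2 = 0.0690/(56.7950*9.2240) = 0.0001
R_3 = 0.0630/(32.1150*9.2240) = 0.0002
R_conv_out = 1/(22.8510*9.2240) = 0.0047
R_total = 0.0264 K/W
Q = 161.8750 / 0.0264 = 6130.1851 W

R_total = 0.0264 K/W, Q = 6130.1851 W


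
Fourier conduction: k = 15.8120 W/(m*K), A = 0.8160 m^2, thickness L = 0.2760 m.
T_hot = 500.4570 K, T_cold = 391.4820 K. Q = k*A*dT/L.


dT = 108.9750 K
Q = 15.8120 * 0.8160 * 108.9750 / 0.2760 = 5094.4202 W

5094.4202 W


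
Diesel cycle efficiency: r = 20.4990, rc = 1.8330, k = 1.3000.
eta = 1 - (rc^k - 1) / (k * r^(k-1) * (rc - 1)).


r^(k-1) = 2.4747
rc^k = 2.1984
eta = 0.5528 = 55.2800%

55.2800%


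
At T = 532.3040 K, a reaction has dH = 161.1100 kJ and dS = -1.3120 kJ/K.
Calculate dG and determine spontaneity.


T*dS = 532.3040 * -1.3120 = -698.3828 kJ
dG = 161.1100 + 698.3828 = 859.4928 kJ (non-spontaneous)

dG = 859.4928 kJ, non-spontaneous


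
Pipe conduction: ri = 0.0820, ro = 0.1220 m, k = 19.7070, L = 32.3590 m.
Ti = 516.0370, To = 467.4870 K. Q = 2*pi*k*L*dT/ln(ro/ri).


dT = 48.5500 K
ln(ro/ri) = 0.3973
Q = 2*pi*19.7070*32.3590*48.5500 / 0.3973 = 489625.6728 W

489625.6728 W


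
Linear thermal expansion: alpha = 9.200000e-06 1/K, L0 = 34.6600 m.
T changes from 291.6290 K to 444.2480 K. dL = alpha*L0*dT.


dT = 152.6190 K
dL = 9.200000e-06 * 34.6600 * 152.6190 = 0.048666 m
L_final = 34.708666 m

dL = 0.048666 m


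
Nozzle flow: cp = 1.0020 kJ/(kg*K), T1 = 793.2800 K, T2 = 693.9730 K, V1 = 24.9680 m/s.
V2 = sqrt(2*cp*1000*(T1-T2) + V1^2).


dT = 99.3070 K
2*cp*1000*dT = 199011.2280
V1^2 = 623.4010
V2 = sqrt(199634.6290) = 446.8049 m/s

446.8049 m/s


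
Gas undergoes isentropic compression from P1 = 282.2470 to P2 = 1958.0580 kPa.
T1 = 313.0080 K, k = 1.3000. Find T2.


(k-1)/k = 0.2308
(P2/P1)^exp = 1.5636
T2 = 313.0080 * 1.5636 = 489.4154 K

489.4154 K


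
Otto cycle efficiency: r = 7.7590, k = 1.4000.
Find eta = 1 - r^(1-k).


r^(k-1) = 2.2695
eta = 1 - 1/2.2695 = 0.5594 = 55.9366%

55.9366%


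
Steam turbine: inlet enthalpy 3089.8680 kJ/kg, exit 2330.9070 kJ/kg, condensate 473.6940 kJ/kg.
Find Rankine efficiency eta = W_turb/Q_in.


W = 758.9610 kJ/kg
Q_in = 2616.1740 kJ/kg
eta = 0.2901 = 29.0103%

eta = 29.0103%


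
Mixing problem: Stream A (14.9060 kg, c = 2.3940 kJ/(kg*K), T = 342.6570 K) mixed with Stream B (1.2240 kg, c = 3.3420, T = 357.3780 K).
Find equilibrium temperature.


num = 13689.5960
den = 39.7756
Tf = 344.1709 K

344.1709 K


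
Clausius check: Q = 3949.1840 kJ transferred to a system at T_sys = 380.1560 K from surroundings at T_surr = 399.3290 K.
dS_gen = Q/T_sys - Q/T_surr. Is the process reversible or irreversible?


dS_sys = 3949.1840/380.1560 = 10.3883 kJ/K
dS_surr = -3949.1840/399.3290 = -9.8895 kJ/K
dS_gen = 10.3883 - 9.8895 = 0.4988 kJ/K (irreversible)

dS_gen = 0.4988 kJ/K, irreversible


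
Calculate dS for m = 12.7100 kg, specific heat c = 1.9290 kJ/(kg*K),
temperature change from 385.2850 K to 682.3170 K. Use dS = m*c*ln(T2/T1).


T2/T1 = 1.7709
ln(T2/T1) = 0.5715
dS = 12.7100 * 1.9290 * 0.5715 = 14.0121 kJ/K

14.0121 kJ/K


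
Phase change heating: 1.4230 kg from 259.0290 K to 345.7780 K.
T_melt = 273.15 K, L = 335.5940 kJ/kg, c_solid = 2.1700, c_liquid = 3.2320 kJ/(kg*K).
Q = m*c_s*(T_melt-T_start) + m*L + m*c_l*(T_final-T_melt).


Q1 (sensible, solid) = 1.4230 * 2.1700 * 14.1210 = 43.6044 kJ
Q2 (latent) = 1.4230 * 335.5940 = 477.5503 kJ
Q3 (sensible, liquid) = 1.4230 * 3.2320 * 72.6280 = 334.0260 kJ
Q_total = 855.1807 kJ

855.1807 kJ


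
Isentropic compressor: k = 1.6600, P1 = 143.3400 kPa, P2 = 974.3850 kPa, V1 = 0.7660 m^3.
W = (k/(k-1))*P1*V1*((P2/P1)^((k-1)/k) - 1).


(k-1)/k = 0.3976
(P2/P1)^exp = 2.1426
W = 2.5152 * 143.3400 * 0.7660 * (2.1426 - 1) = 315.5380 kJ

315.5380 kJ


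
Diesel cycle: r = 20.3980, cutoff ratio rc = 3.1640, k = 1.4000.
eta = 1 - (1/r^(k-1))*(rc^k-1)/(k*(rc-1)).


r^(k-1) = 3.3407
rc^k = 5.0157
eta = 0.6032 = 60.3229%

60.3229%
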